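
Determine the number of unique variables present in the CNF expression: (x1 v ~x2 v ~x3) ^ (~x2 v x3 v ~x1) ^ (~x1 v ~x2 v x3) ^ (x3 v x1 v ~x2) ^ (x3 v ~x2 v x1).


Identify each distinct variable in the formula.
Variables found: x1, x2, x3.
Total distinct variables = 3.

3


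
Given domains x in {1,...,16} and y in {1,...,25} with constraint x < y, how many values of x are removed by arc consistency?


For the constraint x < y, x needs a supporting value in y's domain.
x can be at most 24 (one less than y's maximum).
Valid x values from domain: 16 out of 16.
Pruned = 16 - 16 = 0.

0


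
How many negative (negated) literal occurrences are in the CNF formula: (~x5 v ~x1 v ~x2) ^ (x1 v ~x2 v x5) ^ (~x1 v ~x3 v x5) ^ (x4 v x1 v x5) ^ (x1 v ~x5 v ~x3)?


Scan each clause for negated literals.
Clause 1: 3 negative; Clause 2: 1 negative; Clause 3: 2 negative; Clause 4: 0 negative; Clause 5: 2 negative.
Total negative literal occurrences = 8.

8


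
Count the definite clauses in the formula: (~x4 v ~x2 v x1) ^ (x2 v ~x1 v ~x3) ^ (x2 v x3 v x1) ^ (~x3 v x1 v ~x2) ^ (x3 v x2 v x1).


A definite clause has exactly one positive literal.
Clause 1: 1 positive -> definite
Clause 2: 1 positive -> definite
Clause 3: 3 positive -> not definite
Clause 4: 1 positive -> definite
Clause 5: 3 positive -> not definite
Definite clause count = 3.

3


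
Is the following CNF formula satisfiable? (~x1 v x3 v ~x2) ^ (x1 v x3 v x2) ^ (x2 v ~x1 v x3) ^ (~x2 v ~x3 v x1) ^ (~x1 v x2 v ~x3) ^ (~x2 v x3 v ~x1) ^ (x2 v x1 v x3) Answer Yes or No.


Check all 8 possible truth assignments.
Number of satisfying assignments found: 3.
The formula is satisfiable.

Yes


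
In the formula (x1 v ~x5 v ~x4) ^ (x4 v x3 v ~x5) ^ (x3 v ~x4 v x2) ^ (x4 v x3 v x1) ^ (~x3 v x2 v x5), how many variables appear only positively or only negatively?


A pure literal appears in only one polarity across all clauses.
Pure literals: x1 (positive only), x2 (positive only).
Count = 2.

2


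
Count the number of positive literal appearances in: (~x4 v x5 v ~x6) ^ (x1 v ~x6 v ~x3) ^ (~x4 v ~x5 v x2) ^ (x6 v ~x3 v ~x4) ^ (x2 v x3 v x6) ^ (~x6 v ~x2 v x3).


Scan each clause for unnegated literals.
Clause 1: 1 positive; Clause 2: 1 positive; Clause 3: 1 positive; Clause 4: 1 positive; Clause 5: 3 positive; Clause 6: 1 positive.
Total positive literal occurrences = 8.

8


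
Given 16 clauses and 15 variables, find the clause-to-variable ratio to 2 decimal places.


Clause-to-variable ratio = clauses / variables.
16 / 15 = 1.07.

1.07


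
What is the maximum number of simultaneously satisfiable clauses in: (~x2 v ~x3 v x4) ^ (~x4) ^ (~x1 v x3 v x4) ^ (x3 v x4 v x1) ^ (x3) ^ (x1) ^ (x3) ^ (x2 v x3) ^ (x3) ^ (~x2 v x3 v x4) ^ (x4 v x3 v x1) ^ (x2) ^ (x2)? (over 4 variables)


Enumerate all 16 truth assignments.
For each, count how many of the 13 clauses are satisfied.
The formula is not fully satisfiable, so the maximum is below 13.
Maximum simultaneously satisfiable clauses = 12.

12


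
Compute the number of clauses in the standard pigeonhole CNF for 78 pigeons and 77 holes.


The PHP encoding has two parts:
1) At-least-one-hole clauses: 78 (one per pigeon, each with 77 literals).
2) At-most-one-pigeon-per-hole clauses: 77 holes * C(78,2) = 77 * 3003 = 231231.
Total clauses = 78 + 231231 = 231309.

231309


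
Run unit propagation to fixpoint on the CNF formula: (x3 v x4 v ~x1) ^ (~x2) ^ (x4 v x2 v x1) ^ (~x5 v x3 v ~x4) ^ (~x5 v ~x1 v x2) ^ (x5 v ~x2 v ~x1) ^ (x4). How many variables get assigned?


Unit propagation repeatedly assigns the literal in any unit clause, then simplifies.
Assignments in order: x2 = F, x4 = T.
No further unit clauses remain.
Total variables assigned = 2.

2


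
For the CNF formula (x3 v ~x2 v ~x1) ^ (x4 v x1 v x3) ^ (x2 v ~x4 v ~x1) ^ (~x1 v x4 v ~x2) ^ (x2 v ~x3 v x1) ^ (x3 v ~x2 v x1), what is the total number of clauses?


Each group enclosed in parentheses joined by ^ is one clause.
Counting the conjuncts: 6 clauses.

6


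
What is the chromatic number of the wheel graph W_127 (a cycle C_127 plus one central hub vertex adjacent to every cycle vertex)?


W_127 consists of the cycle C_127 together with a hub vertex adjacent to every cycle vertex.
The cycle C_127 needs 3 colors (odd cycle -> 3).
The hub is adjacent to every cycle vertex, so it must receive a new color distinct from all of them.
Chromatic number = 3 + 1 = 4.

4


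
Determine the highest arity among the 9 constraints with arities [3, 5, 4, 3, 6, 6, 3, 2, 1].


The arities are: 3, 5, 4, 3, 6, 6, 3, 2, 1.
Scan for the maximum value.
Maximum arity = 6.

6


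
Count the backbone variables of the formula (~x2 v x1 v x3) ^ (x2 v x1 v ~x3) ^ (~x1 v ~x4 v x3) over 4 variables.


Find all satisfying assignments: 10 model(s).
Check which variables have the same value in every model.
No variable is fixed across all models.
Backbone size = 0.

0


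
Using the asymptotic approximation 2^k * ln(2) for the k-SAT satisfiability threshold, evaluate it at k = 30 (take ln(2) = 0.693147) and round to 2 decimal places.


Using the asymptotic formula: threshold ~ 2^k * ln(2).
2^30 = 1073741824.
1073741824 * 0.693147 = 744260924.08.

744260924.08


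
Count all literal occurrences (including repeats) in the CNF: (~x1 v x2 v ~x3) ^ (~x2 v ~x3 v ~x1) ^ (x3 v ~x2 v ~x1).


Clause lengths: 3, 3, 3.
Sum = 3 + 3 + 3 = 9.

9


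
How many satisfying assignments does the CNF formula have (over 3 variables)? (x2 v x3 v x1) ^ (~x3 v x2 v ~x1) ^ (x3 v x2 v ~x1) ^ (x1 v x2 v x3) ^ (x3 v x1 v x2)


Enumerate all 8 truth assignments over 3 variables.
Test each against every clause.
Satisfying assignments found: 5.

5


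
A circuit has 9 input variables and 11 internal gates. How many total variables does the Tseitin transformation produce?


The Tseitin transformation introduces one auxiliary variable per gate.
Total variables = inputs + gates = 9 + 11 = 20.

20


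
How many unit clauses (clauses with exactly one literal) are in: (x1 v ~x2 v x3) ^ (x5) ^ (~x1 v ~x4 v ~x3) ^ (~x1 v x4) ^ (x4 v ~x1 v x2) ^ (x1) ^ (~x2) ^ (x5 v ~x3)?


A unit clause contains exactly one literal.
Unit clauses found: (x5), (x1), (~x2).
Count = 3.

3


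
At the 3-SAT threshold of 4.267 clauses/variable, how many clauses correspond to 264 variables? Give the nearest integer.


The 3-SAT phase transition occurs at approximately 4.267 clauses per variable.
m = 4.267 * 264 = 1126.488.
Rounded to nearest integer: 1126.

1126


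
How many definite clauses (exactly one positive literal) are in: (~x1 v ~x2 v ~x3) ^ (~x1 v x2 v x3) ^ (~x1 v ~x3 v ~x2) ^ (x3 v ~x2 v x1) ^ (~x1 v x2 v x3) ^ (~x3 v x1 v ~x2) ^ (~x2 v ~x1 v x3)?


A definite clause has exactly one positive literal.
Clause 1: 0 positive -> not definite
Clause 2: 2 positive -> not definite
Clause 3: 0 positive -> not definite
Clause 4: 2 positive -> not definite
Clause 5: 2 positive -> not definite
Clause 6: 1 positive -> definite
Clause 7: 1 positive -> definite
Definite clause count = 2.

2


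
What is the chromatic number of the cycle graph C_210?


A cycle on an even number of vertices is bipartite: alternate two colors around the cycle.
Since 210 is even, two colors suffice, and at least two are needed because the graph has edges.
Chromatic number = 2.

2


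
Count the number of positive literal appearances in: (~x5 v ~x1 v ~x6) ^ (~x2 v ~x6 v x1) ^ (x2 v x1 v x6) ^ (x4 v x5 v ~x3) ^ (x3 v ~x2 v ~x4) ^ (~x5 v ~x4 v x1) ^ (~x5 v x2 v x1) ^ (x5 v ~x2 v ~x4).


Scan each clause for unnegated literals.
Clause 1: 0 positive; Clause 2: 1 positive; Clause 3: 3 positive; Clause 4: 2 positive; Clause 5: 1 positive; Clause 6: 1 positive; Clause 7: 2 positive; Clause 8: 1 positive.
Total positive literal occurrences = 11.

11


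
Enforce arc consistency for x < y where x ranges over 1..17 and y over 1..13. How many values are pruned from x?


For the constraint x < y, x needs a supporting value in y's domain.
x can be at most 12 (one less than y's maximum).
Valid x values from domain: 12 out of 17.
Pruned = 17 - 12 = 5.

5


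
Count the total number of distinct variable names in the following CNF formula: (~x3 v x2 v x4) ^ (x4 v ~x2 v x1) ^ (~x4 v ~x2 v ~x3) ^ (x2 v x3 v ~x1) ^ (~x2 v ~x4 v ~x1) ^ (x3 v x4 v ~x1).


Identify each distinct variable in the formula.
Variables found: x1, x2, x3, x4.
Total distinct variables = 4.

4


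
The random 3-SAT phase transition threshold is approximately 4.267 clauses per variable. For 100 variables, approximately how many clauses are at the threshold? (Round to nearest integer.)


The 3-SAT phase transition occurs at approximately 4.267 clauses per variable.
m = 4.267 * 100 = 426.7.
Rounded to nearest integer: 427.

427


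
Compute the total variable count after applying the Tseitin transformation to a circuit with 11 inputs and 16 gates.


The Tseitin transformation introduces one auxiliary variable per gate.
Total variables = inputs + gates = 11 + 16 = 27.

27


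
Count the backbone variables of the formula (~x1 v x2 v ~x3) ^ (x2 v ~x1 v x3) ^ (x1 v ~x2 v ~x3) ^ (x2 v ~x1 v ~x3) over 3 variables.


Find all satisfying assignments: 5 model(s).
Check which variables have the same value in every model.
No variable is fixed across all models.
Backbone size = 0.

0


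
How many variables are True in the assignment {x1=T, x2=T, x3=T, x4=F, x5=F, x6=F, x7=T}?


The weight is the number of variables assigned True.
True variables: x1, x2, x3, x7.
Weight = 4.

4


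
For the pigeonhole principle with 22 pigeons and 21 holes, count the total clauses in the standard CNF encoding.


The PHP encoding has two parts:
1) At-least-one-hole clauses: 22 (one per pigeon, each with 21 literals).
2) At-most-one-pigeon-per-hole clauses: 21 holes * C(22,2) = 21 * 231 = 4851.
Total clauses = 22 + 4851 = 4873.

4873


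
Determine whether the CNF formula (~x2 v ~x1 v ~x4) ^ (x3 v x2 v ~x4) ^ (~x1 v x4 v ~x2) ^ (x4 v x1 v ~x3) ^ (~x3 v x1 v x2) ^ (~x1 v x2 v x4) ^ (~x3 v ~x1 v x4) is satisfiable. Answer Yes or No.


Check all 16 possible truth assignments.
Number of satisfying assignments found: 5.
The formula is satisfiable.

Yes


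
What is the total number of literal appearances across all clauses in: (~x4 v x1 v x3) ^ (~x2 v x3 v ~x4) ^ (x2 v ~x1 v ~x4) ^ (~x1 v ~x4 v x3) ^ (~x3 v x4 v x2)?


Clause lengths: 3, 3, 3, 3, 3.
Sum = 3 + 3 + 3 + 3 + 3 = 15.

15


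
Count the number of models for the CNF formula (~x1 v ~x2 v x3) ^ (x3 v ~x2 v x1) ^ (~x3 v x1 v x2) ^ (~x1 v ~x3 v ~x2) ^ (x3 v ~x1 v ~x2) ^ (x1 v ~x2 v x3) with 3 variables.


Enumerate all 8 truth assignments over 3 variables.
Test each against every clause.
Satisfying assignments found: 4.

4


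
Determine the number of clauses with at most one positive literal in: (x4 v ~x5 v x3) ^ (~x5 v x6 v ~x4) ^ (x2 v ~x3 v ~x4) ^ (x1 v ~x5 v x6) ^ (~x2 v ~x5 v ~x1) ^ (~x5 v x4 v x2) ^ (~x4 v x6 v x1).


A Horn clause has at most one positive literal.
Clause 1: 2 positive lit(s) -> not Horn
Clause 2: 1 positive lit(s) -> Horn
Clause 3: 1 positive lit(s) -> Horn
Clause 4: 2 positive lit(s) -> not Horn
Clause 5: 0 positive lit(s) -> Horn
Clause 6: 2 positive lit(s) -> not Horn
Clause 7: 2 positive lit(s) -> not Horn
Total Horn clauses = 3.

3


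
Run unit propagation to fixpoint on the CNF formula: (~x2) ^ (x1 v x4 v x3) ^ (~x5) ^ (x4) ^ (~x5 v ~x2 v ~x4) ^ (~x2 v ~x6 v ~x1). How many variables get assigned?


Unit propagation repeatedly assigns the literal in any unit clause, then simplifies.
Assignments in order: x2 = F, x5 = F, x4 = T.
No further unit clauses remain.
Total variables assigned = 3.

3


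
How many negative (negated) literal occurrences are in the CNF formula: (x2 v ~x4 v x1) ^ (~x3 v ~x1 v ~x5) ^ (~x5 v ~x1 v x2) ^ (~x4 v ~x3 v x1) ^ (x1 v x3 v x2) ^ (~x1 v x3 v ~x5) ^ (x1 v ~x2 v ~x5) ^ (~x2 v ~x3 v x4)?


Scan each clause for negated literals.
Clause 1: 1 negative; Clause 2: 3 negative; Clause 3: 2 negative; Clause 4: 2 negative; Clause 5: 0 negative; Clause 6: 2 negative; Clause 7: 2 negative; Clause 8: 2 negative.
Total negative literal occurrences = 14.

14


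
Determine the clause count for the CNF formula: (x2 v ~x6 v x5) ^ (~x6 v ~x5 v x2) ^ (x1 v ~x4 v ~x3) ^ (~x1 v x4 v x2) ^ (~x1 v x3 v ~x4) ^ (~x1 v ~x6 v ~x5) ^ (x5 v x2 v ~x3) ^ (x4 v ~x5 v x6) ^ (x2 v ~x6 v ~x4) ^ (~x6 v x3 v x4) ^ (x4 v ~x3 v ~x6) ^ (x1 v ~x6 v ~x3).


Each group enclosed in parentheses joined by ^ is one clause.
Counting the conjuncts: 12 clauses.

12


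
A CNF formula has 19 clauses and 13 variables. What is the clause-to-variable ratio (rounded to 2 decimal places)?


Clause-to-variable ratio = clauses / variables.
19 / 13 = 1.46.

1.46


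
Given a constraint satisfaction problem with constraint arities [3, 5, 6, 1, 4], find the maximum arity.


The arities are: 3, 5, 6, 1, 4.
Scan for the maximum value.
Maximum arity = 6.

6


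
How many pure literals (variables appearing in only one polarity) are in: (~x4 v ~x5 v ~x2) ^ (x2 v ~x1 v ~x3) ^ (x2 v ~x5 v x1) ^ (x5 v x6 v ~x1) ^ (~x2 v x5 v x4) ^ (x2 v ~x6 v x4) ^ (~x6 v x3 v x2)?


A pure literal appears in only one polarity across all clauses.
No pure literals found.
Count = 0.

0


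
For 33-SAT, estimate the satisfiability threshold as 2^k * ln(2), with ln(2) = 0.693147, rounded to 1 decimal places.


Using the asymptotic formula: threshold ~ 2^k * ln(2).
2^33 = 8589934592.
8589934592 * 0.693147 = 5954087392.6.

5954087392.6


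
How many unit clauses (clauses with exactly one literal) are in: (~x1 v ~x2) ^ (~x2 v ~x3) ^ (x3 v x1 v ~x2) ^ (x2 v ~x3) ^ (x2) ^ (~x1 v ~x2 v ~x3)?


A unit clause contains exactly one literal.
Unit clauses found: (x2).
Count = 1.

1


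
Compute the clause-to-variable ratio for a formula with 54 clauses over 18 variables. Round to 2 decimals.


Clause-to-variable ratio = clauses / variables.
54 / 18 = 3.0.

3.0


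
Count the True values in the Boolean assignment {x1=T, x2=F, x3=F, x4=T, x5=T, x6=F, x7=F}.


The weight is the number of variables assigned True.
True variables: x1, x4, x5.
Weight = 3.

3


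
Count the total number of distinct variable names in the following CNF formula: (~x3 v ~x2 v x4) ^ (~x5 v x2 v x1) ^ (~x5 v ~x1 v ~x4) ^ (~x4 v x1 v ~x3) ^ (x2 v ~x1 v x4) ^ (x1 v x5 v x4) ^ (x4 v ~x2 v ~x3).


Identify each distinct variable in the formula.
Variables found: x1, x2, x3, x4, x5.
Total distinct variables = 5.

5


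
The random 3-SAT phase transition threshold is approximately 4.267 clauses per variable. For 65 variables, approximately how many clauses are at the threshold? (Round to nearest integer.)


The 3-SAT phase transition occurs at approximately 4.267 clauses per variable.
m = 4.267 * 65 = 277.355.
Rounded to nearest integer: 277.

277


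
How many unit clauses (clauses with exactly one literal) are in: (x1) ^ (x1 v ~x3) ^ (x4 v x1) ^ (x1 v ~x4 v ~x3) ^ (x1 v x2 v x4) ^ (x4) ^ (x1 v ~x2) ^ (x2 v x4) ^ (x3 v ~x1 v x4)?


A unit clause contains exactly one literal.
Unit clauses found: (x1), (x4).
Count = 2.

2


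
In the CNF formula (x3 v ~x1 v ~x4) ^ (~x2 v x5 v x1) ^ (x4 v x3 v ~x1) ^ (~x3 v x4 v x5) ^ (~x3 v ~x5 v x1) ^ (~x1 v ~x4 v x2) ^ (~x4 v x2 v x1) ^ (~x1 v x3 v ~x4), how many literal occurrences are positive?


Scan each clause for unnegated literals.
Clause 1: 1 positive; Clause 2: 2 positive; Clause 3: 2 positive; Clause 4: 2 positive; Clause 5: 1 positive; Clause 6: 1 positive; Clause 7: 2 positive; Clause 8: 1 positive.
Total positive literal occurrences = 12.

12


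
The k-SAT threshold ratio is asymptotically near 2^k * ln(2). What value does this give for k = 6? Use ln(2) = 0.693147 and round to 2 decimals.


Using the asymptotic formula: threshold ~ 2^k * ln(2).
2^6 = 64.
64 * 0.693147 = 44.36.

44.36


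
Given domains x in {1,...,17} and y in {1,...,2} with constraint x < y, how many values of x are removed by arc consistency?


For the constraint x < y, x needs a supporting value in y's domain.
x can be at most 1 (one less than y's maximum).
Valid x values from domain: 1 out of 17.
Pruned = 17 - 1 = 16.

16


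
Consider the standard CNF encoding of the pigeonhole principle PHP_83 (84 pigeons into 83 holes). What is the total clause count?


The PHP encoding has two parts:
1) At-least-one-hole clauses: 84 (one per pigeon, each with 83 literals).
2) At-most-one-pigeon-per-hole clauses: 83 holes * C(84,2) = 83 * 3486 = 289338.
Total clauses = 84 + 289338 = 289422.

289422


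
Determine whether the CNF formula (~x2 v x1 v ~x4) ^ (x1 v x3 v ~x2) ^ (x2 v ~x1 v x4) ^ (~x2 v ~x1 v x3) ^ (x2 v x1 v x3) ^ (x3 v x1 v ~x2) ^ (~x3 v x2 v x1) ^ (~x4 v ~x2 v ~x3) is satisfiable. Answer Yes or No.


Check all 16 possible truth assignments.
Number of satisfying assignments found: 4.
The formula is satisfiable.

Yes


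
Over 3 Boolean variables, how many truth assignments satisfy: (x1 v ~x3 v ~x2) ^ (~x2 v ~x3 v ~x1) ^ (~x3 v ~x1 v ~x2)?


Enumerate all 8 truth assignments over 3 variables.
Test each against every clause.
Satisfying assignments found: 6.

6


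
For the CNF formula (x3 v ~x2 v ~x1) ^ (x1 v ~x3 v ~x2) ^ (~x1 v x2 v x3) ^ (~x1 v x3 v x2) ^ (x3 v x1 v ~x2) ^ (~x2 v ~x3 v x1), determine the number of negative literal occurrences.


Scan each clause for negated literals.
Clause 1: 2 negative; Clause 2: 2 negative; Clause 3: 1 negative; Clause 4: 1 negative; Clause 5: 1 negative; Clause 6: 2 negative.
Total negative literal occurrences = 9.

9


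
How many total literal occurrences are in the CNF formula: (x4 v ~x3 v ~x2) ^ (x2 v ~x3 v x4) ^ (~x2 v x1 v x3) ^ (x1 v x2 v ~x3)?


Clause lengths: 3, 3, 3, 3.
Sum = 3 + 3 + 3 + 3 = 12.

12


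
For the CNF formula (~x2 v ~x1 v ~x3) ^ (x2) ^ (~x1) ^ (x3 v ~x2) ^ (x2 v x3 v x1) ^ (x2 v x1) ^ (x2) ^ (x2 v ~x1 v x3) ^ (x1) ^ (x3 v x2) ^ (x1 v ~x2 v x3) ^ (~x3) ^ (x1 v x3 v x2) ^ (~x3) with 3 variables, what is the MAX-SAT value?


Enumerate all 8 truth assignments.
For each, count how many of the 14 clauses are satisfied.
The formula is not fully satisfiable, so the maximum is below 14.
Maximum simultaneously satisfiable clauses = 12.

12


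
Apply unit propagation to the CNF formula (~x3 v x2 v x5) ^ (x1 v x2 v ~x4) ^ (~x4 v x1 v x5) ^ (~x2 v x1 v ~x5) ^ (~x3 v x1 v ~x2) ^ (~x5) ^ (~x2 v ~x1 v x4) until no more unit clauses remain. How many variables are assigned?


Unit propagation repeatedly assigns the literal in any unit clause, then simplifies.
Assignments in order: x5 = F.
No further unit clauses remain.
Total variables assigned = 1.

1


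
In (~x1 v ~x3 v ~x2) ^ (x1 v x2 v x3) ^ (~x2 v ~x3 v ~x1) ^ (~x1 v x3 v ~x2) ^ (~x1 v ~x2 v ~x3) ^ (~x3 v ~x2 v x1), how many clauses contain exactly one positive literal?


A definite clause has exactly one positive literal.
Clause 1: 0 positive -> not definite
Clause 2: 3 positive -> not definite
Clause 3: 0 positive -> not definite
Clause 4: 1 positive -> definite
Clause 5: 0 positive -> not definite
Clause 6: 1 positive -> definite
Definite clause count = 2.

2


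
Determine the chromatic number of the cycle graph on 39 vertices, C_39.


An odd cycle cannot be 2-colored: alternating two colors around the cycle returns to the start with a conflict.
Since 39 is odd, three colors are required (and three suffice).
Chromatic number = 3.

3


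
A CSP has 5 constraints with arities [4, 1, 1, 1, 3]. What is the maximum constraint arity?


The arities are: 4, 1, 1, 1, 3.
Scan for the maximum value.
Maximum arity = 4.

4


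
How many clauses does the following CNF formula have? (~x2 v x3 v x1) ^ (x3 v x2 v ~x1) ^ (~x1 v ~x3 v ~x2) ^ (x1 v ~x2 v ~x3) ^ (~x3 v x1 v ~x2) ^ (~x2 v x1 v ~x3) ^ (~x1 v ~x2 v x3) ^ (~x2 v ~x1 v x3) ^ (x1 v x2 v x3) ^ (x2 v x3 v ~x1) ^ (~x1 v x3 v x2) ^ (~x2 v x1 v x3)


Each group enclosed in parentheses joined by ^ is one clause.
Counting the conjuncts: 12 clauses.

12


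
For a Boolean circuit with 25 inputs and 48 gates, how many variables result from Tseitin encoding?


The Tseitin transformation introduces one auxiliary variable per gate.
Total variables = inputs + gates = 25 + 48 = 73.

73


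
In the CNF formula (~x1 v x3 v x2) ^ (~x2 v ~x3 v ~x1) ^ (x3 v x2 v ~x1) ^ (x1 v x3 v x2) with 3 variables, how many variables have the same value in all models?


Find all satisfying assignments: 5 model(s).
Check which variables have the same value in every model.
No variable is fixed across all models.
Backbone size = 0.

0


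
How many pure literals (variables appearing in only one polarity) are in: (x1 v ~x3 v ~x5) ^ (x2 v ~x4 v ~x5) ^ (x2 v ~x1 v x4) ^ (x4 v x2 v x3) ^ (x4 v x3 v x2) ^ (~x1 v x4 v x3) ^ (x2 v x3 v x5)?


A pure literal appears in only one polarity across all clauses.
Pure literals: x2 (positive only).
Count = 1.

1


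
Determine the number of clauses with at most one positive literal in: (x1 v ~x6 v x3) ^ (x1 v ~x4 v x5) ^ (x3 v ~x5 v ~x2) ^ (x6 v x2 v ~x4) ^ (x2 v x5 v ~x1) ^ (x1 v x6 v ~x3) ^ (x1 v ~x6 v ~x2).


A Horn clause has at most one positive literal.
Clause 1: 2 positive lit(s) -> not Horn
Clause 2: 2 positive lit(s) -> not Horn
Clause 3: 1 positive lit(s) -> Horn
Clause 4: 2 positive lit(s) -> not Horn
Clause 5: 2 positive lit(s) -> not Horn
Clause 6: 2 positive lit(s) -> not Horn
Clause 7: 1 positive lit(s) -> Horn
Total Horn clauses = 2.

2


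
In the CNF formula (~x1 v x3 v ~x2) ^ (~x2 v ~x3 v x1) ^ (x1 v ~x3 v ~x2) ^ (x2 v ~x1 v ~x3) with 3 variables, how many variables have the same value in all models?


Find all satisfying assignments: 5 model(s).
Check which variables have the same value in every model.
No variable is fixed across all models.
Backbone size = 0.

0


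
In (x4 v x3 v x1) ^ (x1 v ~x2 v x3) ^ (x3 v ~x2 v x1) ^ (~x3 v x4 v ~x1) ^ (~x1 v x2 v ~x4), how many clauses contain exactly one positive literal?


A definite clause has exactly one positive literal.
Clause 1: 3 positive -> not definite
Clause 2: 2 positive -> not definite
Clause 3: 2 positive -> not definite
Clause 4: 1 positive -> definite
Clause 5: 1 positive -> definite
Definite clause count = 2.

2


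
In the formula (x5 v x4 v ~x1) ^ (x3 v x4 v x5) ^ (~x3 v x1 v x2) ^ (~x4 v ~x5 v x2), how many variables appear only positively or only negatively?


A pure literal appears in only one polarity across all clauses.
Pure literals: x2 (positive only).
Count = 1.

1


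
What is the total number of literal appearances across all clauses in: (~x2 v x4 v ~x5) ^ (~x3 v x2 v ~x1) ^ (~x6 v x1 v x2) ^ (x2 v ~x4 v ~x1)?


Clause lengths: 3, 3, 3, 3.
Sum = 3 + 3 + 3 + 3 = 12.

12


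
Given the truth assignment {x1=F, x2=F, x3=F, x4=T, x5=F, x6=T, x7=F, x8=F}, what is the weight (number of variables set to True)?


The weight is the number of variables assigned True.
True variables: x4, x6.
Weight = 2.

2


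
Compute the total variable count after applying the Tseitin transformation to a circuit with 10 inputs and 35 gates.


The Tseitin transformation introduces one auxiliary variable per gate.
Total variables = inputs + gates = 10 + 35 = 45.

45


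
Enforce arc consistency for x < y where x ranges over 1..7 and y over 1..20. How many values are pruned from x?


For the constraint x < y, x needs a supporting value in y's domain.
x can be at most 19 (one less than y's maximum).
Valid x values from domain: 7 out of 7.
Pruned = 7 - 7 = 0.

0


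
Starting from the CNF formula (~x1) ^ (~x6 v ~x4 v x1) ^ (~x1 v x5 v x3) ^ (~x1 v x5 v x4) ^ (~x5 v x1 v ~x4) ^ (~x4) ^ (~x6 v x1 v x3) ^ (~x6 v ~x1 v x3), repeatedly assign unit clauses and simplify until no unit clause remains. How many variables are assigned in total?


Unit propagation repeatedly assigns the literal in any unit clause, then simplifies.
Assignments in order: x1 = F, x4 = F.
No further unit clauses remain.
Total variables assigned = 2.

2


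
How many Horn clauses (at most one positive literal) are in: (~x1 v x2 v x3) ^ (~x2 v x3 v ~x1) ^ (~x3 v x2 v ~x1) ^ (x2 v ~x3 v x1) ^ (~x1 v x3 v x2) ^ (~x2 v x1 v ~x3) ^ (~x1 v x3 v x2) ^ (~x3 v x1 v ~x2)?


A Horn clause has at most one positive literal.
Clause 1: 2 positive lit(s) -> not Horn
Clause 2: 1 positive lit(s) -> Horn
Clause 3: 1 positive lit(s) -> Horn
Clause 4: 2 positive lit(s) -> not Horn
Clause 5: 2 positive lit(s) -> not Horn
Clause 6: 1 positive lit(s) -> Horn
Clause 7: 2 positive lit(s) -> not Horn
Clause 8: 1 positive lit(s) -> Horn
Total Horn clauses = 4.

4


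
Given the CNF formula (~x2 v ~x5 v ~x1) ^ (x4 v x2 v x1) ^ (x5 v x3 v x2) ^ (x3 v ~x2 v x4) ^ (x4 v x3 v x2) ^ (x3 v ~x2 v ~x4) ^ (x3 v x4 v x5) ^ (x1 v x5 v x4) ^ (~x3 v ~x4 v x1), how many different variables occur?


Identify each distinct variable in the formula.
Variables found: x1, x2, x3, x4, x5.
Total distinct variables = 5.

5


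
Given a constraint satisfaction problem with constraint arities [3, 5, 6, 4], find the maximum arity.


The arities are: 3, 5, 6, 4.
Scan for the maximum value.
Maximum arity = 6.

6


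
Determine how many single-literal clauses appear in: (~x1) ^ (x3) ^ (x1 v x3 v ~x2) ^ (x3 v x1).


A unit clause contains exactly one literal.
Unit clauses found: (~x1), (x3).
Count = 2.

2


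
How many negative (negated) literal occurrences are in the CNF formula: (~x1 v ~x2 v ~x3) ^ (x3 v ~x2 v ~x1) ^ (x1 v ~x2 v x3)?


Scan each clause for negated literals.
Clause 1: 3 negative; Clause 2: 2 negative; Clause 3: 1 negative.
Total negative literal occurrences = 6.

6


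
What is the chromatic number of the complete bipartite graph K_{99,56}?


K_{99,56} is bipartite by definition: the two parts are independent sets, with every edge crossing between them.
Color all vertices in one part with color 1 and all vertices in the other part with color 2.
Since the graph has at least one edge, one color does not suffice.
Chromatic number = 2.

2


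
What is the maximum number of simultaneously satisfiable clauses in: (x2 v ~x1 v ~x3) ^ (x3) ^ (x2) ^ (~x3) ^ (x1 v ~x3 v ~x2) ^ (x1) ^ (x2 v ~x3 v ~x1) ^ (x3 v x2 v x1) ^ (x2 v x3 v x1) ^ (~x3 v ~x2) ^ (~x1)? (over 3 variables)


Enumerate all 8 truth assignments.
For each, count how many of the 11 clauses are satisfied.
The formula is not fully satisfiable, so the maximum is below 11.
Maximum simultaneously satisfiable clauses = 9.

9


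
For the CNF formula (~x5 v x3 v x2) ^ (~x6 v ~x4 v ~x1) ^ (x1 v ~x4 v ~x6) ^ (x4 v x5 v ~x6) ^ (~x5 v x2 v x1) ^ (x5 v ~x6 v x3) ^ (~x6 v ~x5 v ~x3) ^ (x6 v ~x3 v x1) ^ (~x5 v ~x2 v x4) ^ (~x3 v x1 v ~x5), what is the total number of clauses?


Each group enclosed in parentheses joined by ^ is one clause.
Counting the conjuncts: 10 clauses.

10


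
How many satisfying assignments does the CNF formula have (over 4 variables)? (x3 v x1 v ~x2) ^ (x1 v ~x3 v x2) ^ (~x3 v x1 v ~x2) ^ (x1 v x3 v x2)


Enumerate all 16 truth assignments over 4 variables.
Test each against every clause.
Satisfying assignments found: 8.

8


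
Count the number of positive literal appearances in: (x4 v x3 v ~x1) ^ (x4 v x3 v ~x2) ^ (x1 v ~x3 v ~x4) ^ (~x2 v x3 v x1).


Scan each clause for unnegated literals.
Clause 1: 2 positive; Clause 2: 2 positive; Clause 3: 1 positive; Clause 4: 2 positive.
Total positive literal occurrences = 7.

7


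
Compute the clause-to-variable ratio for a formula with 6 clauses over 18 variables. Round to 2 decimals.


Clause-to-variable ratio = clauses / variables.
6 / 18 = 0.33.

0.33


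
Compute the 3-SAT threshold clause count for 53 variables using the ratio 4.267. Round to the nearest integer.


The 3-SAT phase transition occurs at approximately 4.267 clauses per variable.
m = 4.267 * 53 = 226.151.
Rounded to nearest integer: 226.

226


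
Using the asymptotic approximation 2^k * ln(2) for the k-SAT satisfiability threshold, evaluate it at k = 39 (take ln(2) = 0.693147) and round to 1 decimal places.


Using the asymptotic formula: threshold ~ 2^k * ln(2).
2^39 = 549755813888.
549755813888 * 0.693147 = 381061593129.0.

381061593129.0


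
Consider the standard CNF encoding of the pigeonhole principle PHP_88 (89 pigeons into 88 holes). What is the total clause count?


The PHP encoding has two parts:
1) At-least-one-hole clauses: 89 (one per pigeon, each with 88 literals).
2) At-most-one-pigeon-per-hole clauses: 88 holes * C(89,2) = 88 * 3916 = 344608.
Total clauses = 89 + 344608 = 344697.

344697


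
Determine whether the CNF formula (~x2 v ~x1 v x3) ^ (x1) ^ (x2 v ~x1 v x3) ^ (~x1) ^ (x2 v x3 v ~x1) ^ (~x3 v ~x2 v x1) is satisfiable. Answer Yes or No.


Check all 8 possible truth assignments.
Number of satisfying assignments found: 0.
The formula is unsatisfiable.

No


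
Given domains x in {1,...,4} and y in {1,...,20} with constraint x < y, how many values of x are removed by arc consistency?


For the constraint x < y, x needs a supporting value in y's domain.
x can be at most 19 (one less than y's maximum).
Valid x values from domain: 4 out of 4.
Pruned = 4 - 4 = 0.

0


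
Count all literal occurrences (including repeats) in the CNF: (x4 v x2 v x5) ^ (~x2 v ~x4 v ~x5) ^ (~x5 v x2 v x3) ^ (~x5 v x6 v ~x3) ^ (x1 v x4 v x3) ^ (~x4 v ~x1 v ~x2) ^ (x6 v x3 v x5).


Clause lengths: 3, 3, 3, 3, 3, 3, 3.
Sum = 3 + 3 + 3 + 3 + 3 + 3 + 3 = 21.

21


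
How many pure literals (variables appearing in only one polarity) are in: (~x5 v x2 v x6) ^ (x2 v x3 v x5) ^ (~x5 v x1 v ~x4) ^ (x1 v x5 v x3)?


A pure literal appears in only one polarity across all clauses.
Pure literals: x1 (positive only), x2 (positive only), x3 (positive only), x4 (negative only), x6 (positive only).
Count = 5.

5


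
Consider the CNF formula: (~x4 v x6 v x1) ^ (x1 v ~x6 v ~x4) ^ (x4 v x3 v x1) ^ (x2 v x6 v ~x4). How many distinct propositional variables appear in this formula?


Identify each distinct variable in the formula.
Variables found: x1, x2, x3, x4, x6.
Total distinct variables = 5.

5


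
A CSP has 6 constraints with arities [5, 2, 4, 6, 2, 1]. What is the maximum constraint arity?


The arities are: 5, 2, 4, 6, 2, 1.
Scan for the maximum value.
Maximum arity = 6.

6


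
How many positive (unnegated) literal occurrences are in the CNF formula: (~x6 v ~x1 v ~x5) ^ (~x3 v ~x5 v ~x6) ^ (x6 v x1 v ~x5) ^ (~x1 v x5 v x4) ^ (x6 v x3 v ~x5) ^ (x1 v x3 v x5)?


Scan each clause for unnegated literals.
Clause 1: 0 positive; Clause 2: 0 positive; Clause 3: 2 positive; Clause 4: 2 positive; Clause 5: 2 positive; Clause 6: 3 positive.
Total positive literal occurrences = 9.

9


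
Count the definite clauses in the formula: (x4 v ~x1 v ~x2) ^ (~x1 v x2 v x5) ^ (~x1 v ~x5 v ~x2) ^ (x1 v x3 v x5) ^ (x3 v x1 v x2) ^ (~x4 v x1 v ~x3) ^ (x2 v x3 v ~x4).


A definite clause has exactly one positive literal.
Clause 1: 1 positive -> definite
Clause 2: 2 positive -> not definite
Clause 3: 0 positive -> not definite
Clause 4: 3 positive -> not definite
Clause 5: 3 positive -> not definite
Clause 6: 1 positive -> definite
Clause 7: 2 positive -> not definite
Definite clause count = 2.

2


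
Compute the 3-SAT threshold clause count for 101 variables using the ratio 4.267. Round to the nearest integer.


The 3-SAT phase transition occurs at approximately 4.267 clauses per variable.
m = 4.267 * 101 = 430.967.
Rounded to nearest integer: 431.

431


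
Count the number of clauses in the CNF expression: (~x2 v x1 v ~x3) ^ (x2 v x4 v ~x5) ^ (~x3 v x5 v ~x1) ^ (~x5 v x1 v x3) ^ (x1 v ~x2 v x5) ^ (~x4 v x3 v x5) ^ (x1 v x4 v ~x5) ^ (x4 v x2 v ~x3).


Each group enclosed in parentheses joined by ^ is one clause.
Counting the conjuncts: 8 clauses.

8


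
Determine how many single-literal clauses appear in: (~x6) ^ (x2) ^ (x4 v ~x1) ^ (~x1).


A unit clause contains exactly one literal.
Unit clauses found: (~x6), (x2), (~x1).
Count = 3.

3


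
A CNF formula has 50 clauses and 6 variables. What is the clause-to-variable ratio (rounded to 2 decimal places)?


Clause-to-variable ratio = clauses / variables.
50 / 6 = 8.33.

8.33


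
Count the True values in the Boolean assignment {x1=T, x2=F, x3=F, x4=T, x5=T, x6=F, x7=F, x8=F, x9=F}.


The weight is the number of variables assigned True.
True variables: x1, x4, x5.
Weight = 3.

3


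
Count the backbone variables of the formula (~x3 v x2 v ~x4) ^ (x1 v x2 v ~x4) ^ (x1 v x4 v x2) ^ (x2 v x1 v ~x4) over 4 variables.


Find all satisfying assignments: 11 model(s).
Check which variables have the same value in every model.
No variable is fixed across all models.
Backbone size = 0.

0


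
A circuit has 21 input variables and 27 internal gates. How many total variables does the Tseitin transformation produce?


The Tseitin transformation introduces one auxiliary variable per gate.
Total variables = inputs + gates = 21 + 27 = 48.

48


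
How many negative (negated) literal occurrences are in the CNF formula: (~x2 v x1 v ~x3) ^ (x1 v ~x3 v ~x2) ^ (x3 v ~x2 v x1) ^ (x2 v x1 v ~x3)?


Scan each clause for negated literals.
Clause 1: 2 negative; Clause 2: 2 negative; Clause 3: 1 negative; Clause 4: 1 negative.
Total negative literal occurrences = 6.

6


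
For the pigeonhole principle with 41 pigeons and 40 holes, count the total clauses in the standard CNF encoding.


The PHP encoding has two parts:
1) At-least-one-hole clauses: 41 (one per pigeon, each with 40 literals).
2) At-most-one-pigeon-per-hole clauses: 40 holes * C(41,2) = 40 * 820 = 32800.
Total clauses = 41 + 32800 = 32841.

32841


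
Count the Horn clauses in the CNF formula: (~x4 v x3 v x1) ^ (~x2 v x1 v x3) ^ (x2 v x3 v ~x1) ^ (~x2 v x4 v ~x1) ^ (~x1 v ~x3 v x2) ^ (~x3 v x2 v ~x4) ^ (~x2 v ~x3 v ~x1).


A Horn clause has at most one positive literal.
Clause 1: 2 positive lit(s) -> not Horn
Clause 2: 2 positive lit(s) -> not Horn
Clause 3: 2 positive lit(s) -> not Horn
Clause 4: 1 positive lit(s) -> Horn
Clause 5: 1 positive lit(s) -> Horn
Clause 6: 1 positive lit(s) -> Horn
Clause 7: 0 positive lit(s) -> Horn
Total Horn clauses = 4.

4


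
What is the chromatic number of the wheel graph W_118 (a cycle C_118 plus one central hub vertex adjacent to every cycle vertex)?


W_118 consists of the cycle C_118 together with a hub vertex adjacent to every cycle vertex.
The cycle C_118 needs 2 colors (even cycle -> 2).
The hub is adjacent to every cycle vertex, so it must receive a new color distinct from all of them.
Chromatic number = 2 + 1 = 3.

3


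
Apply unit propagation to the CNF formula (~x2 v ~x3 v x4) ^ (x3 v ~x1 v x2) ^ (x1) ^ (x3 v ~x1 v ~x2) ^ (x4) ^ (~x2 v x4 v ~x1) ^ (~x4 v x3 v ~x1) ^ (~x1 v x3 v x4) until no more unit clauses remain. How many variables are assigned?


Unit propagation repeatedly assigns the literal in any unit clause, then simplifies.
Assignments in order: x1 = T, x4 = T, x3 = T.
No further unit clauses remain.
Total variables assigned = 3.

3


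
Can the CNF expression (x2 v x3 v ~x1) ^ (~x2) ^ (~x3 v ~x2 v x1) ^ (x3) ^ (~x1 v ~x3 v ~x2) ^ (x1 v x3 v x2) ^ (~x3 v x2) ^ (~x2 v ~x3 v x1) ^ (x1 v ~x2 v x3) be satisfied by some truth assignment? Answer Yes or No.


Check all 8 possible truth assignments.
Number of satisfying assignments found: 0.
The formula is unsatisfiable.

No


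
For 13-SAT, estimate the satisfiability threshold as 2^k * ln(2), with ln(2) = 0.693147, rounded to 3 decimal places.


Using the asymptotic formula: threshold ~ 2^k * ln(2).
2^13 = 8192.
8192 * 0.693147 = 5678.26.

5678.26


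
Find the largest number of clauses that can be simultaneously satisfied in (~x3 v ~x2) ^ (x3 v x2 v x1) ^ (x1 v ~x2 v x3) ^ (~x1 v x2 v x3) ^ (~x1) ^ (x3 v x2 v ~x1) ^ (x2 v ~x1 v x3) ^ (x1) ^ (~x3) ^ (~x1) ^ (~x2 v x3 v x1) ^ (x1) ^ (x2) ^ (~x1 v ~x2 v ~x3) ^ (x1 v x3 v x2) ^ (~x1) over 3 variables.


Enumerate all 8 truth assignments.
For each, count how many of the 16 clauses are satisfied.
The formula is not fully satisfiable, so the maximum is below 16.
Maximum simultaneously satisfiable clauses = 13.

13


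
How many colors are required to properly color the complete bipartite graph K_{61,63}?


K_{61,63} is bipartite by definition: the two parts are independent sets, with every edge crossing between them.
Color all vertices in one part with color 1 and all vertices in the other part with color 2.
Since the graph has at least one edge, one color does not suffice.
Chromatic number = 2.

2


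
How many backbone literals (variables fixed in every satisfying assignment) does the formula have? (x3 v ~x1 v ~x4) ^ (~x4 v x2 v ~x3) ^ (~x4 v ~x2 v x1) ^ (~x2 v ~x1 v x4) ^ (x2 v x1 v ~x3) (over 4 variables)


Find all satisfying assignments: 7 model(s).
Check which variables have the same value in every model.
No variable is fixed across all models.
Backbone size = 0.

0


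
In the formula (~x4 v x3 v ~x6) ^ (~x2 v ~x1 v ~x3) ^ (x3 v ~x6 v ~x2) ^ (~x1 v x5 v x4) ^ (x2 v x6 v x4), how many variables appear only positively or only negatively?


A pure literal appears in only one polarity across all clauses.
Pure literals: x1 (negative only), x5 (positive only).
Count = 2.

2


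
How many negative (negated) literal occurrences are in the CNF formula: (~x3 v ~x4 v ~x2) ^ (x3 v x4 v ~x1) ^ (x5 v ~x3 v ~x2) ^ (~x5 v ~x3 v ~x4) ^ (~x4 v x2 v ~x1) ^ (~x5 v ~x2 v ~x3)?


Scan each clause for negated literals.
Clause 1: 3 negative; Clause 2: 1 negative; Clause 3: 2 negative; Clause 4: 3 negative; Clause 5: 2 negative; Clause 6: 3 negative.
Total negative literal occurrences = 14.

14


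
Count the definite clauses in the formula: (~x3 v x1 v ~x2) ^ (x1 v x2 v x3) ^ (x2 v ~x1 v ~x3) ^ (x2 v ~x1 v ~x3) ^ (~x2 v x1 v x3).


A definite clause has exactly one positive literal.
Clause 1: 1 positive -> definite
Clause 2: 3 positive -> not definite
Clause 3: 1 positive -> definite
Clause 4: 1 positive -> definite
Clause 5: 2 positive -> not definite
Definite clause count = 3.

3


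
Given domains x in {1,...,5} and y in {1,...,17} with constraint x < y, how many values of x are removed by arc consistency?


For the constraint x < y, x needs a supporting value in y's domain.
x can be at most 16 (one less than y's maximum).
Valid x values from domain: 5 out of 5.
Pruned = 5 - 5 = 0.

0


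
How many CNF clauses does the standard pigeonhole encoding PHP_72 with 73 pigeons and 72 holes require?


The PHP encoding has two parts:
1) At-least-one-hole clauses: 73 (one per pigeon, each with 72 literals).
2) At-most-one-pigeon-per-hole clauses: 72 holes * C(73,2) = 72 * 2628 = 189216.
Total clauses = 73 + 189216 = 189289.

189289


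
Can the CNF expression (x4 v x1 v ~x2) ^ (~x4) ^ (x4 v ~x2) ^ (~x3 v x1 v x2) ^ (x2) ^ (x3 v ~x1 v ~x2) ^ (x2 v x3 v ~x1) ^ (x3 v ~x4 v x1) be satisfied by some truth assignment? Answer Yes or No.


Check all 16 possible truth assignments.
Number of satisfying assignments found: 0.
The formula is unsatisfiable.

No


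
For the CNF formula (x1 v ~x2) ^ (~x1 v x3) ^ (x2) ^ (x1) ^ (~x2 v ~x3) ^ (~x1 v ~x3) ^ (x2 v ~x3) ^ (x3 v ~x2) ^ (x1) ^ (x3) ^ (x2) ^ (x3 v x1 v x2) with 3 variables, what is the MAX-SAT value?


Enumerate all 8 truth assignments.
For each, count how many of the 12 clauses are satisfied.
The formula is not fully satisfiable, so the maximum is below 12.
Maximum simultaneously satisfiable clauses = 10.

10


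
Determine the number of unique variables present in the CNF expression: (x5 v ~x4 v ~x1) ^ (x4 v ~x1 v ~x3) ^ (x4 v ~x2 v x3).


Identify each distinct variable in the formula.
Variables found: x1, x2, x3, x4, x5.
Total distinct variables = 5.

5


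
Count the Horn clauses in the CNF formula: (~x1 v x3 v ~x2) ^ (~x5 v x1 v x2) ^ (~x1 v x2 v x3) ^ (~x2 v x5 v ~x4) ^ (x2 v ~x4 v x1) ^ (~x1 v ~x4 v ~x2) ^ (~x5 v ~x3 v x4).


A Horn clause has at most one positive literal.
Clause 1: 1 positive lit(s) -> Horn
Clause 2: 2 positive lit(s) -> not Horn
Clause 3: 2 positive lit(s) -> not Horn
Clause 4: 1 positive lit(s) -> Horn
Clause 5: 2 positive lit(s) -> not Horn
Clause 6: 0 positive lit(s) -> Horn
Clause 7: 1 positive lit(s) -> Horn
Total Horn clauses = 4.

4
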